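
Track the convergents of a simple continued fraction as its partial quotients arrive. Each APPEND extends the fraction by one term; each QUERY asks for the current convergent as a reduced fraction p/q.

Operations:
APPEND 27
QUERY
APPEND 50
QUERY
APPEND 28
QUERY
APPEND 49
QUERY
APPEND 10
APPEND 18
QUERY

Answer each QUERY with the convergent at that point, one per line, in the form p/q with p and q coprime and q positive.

APPEND 27: p_0 = 27·1 + 0 = 27, q_0 = 27·0 + 1 = 1 → 27/1
APPEND 50: p_1 = 50·27 + 1 = 1351, q_1 = 50·1 + 0 = 50 → 1351/50
APPEND 28: p_2 = 28·1351 + 27 = 37855, q_2 = 28·50 + 1 = 1401 → 37855/1401
APPEND 49: p_3 = 49·37855 + 1351 = 1856246, q_3 = 49·1401 + 50 = 68699 → 1856246/68699
APPEND 10: p_4 = 10·1856246 + 37855 = 18600315, q_4 = 10·68699 + 1401 = 688391 → 18600315/688391
APPEND 18: p_5 = 18·18600315 + 1856246 = 336661916, q_5 = 18·688391 + 68699 = 12459737 → 336661916/12459737

27/1
1351/50
37855/1401
1856246/68699
336661916/12459737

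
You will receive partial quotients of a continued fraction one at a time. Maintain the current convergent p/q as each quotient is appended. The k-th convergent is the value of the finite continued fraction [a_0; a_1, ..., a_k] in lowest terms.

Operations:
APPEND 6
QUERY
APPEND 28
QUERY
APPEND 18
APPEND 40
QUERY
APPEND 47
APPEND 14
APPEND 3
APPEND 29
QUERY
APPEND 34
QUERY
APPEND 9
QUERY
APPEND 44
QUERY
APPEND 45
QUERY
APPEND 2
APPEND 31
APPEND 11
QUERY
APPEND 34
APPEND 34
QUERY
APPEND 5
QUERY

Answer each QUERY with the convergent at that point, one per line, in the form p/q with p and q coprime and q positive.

6/1
169/28
122089/20228
7250436123/1201269745
246762067382/40884134517
2228109042561/369158480398
98283559940066/16283857272029
4424988306345531/733142735721703
3108979850409646617/515103280513617503
3606671602748330092835/597562050479736057363
18139345149709236359652/3005370456728069182105

APPEND 6: p_0 = 6·1 + 0 = 6, q_0 = 6·0 + 1 = 1 → 6/1
APPEND 28: p_1 = 28·6 + 1 = 169, q_1 = 28·1 + 0 = 28 → 169/28
APPEND 18: p_2 = 18·169 + 6 = 3048, q_2 = 18·28 + 1 = 505 → 3048/505
APPEND 40: p_3 = 40·3048 + 169 = 122089, q_3 = 40·505 + 28 = 20228 → 122089/20228
APPEND 47: p_4 = 47·122089 + 3048 = 5741231, q_4 = 47·20228 + 505 = 951221 → 5741231/951221
APPEND 14: p_5 = 14·5741231 + 122089 = 80499323, q_5 = 14·951221 + 20228 = 13337322 → 80499323/13337322
APPEND 3: p_6 = 3·80499323 + 5741231 = 247239200, q_6 = 3·13337322 + 951221 = 40963187 → 247239200/40963187
APPEND 29: p_7 = 29·247239200 + 80499323 = 7250436123, q_7 = 29·40963187 + 13337322 = 1201269745 → 7250436123/1201269745
APPEND 34: p_8 = 34·7250436123 + 247239200 = 246762067382, q_8 = 34·1201269745 + 40963187 = 40884134517 → 246762067382/40884134517
APPEND 9: p_9 = 9·246762067382 + 7250436123 = 2228109042561, q_9 = 9·40884134517 + 1201269745 = 369158480398 → 2228109042561/369158480398
APPEND 44: p_10 = 44·2228109042561 + 246762067382 = 98283559940066, q_10 = 44·369158480398 + 40884134517 = 16283857272029 → 98283559940066/16283857272029
APPEND 45: p_11 = 45·98283559940066 + 2228109042561 = 4424988306345531, q_11 = 45·16283857272029 + 369158480398 = 733142735721703 → 4424988306345531/733142735721703
APPEND 2: p_12 = 2·4424988306345531 + 98283559940066 = 8948260172631128, q_12 = 2·733142735721703 + 16283857272029 = 1482569328715435 → 8948260172631128/1482569328715435
APPEND 31: p_13 = 31·8948260172631128 + 4424988306345531 = 281821053657910499, q_13 = 31·1482569328715435 + 733142735721703 = 46692791925900188 → 281821053657910499/46692791925900188
APPEND 11: p_14 = 11·281821053657910499 + 8948260172631128 = 3108979850409646617, q_14 = 11·46692791925900188 + 1482569328715435 = 515103280513617503 → 3108979850409646617/515103280513617503
APPEND 34: p_15 = 34·3108979850409646617 + 281821053657910499 = 105987135967585895477, q_15 = 34·515103280513617503 + 46692791925900188 = 17560204329388895290 → 105987135967585895477/17560204329388895290
APPEND 34: p_16 = 34·105987135967585895477 + 3108979850409646617 = 3606671602748330092835, q_16 = 34·17560204329388895290 + 515103280513617503 = 597562050479736057363 → 3606671602748330092835/597562050479736057363
APPEND 5: p_17 = 5·3606671602748330092835 + 105987135967585895477 = 18139345149709236359652, q_17 = 5·597562050479736057363 + 17560204329388895290 = 3005370456728069182105 → 18139345149709236359652/3005370456728069182105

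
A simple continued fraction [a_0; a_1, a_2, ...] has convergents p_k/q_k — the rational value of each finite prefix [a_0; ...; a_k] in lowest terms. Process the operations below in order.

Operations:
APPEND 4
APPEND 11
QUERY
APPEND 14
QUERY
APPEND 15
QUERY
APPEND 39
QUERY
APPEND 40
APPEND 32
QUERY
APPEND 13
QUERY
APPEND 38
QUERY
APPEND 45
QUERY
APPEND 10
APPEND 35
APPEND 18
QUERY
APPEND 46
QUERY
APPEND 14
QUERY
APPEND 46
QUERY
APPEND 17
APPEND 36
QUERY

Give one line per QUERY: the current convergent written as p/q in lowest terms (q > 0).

APPEND 4: p_0 = 4·1 + 0 = 4, q_0 = 4·0 + 1 = 1 → 4/1
APPEND 11: p_1 = 11·4 + 1 = 45, q_1 = 11·1 + 0 = 11 → 45/11
APPEND 14: p_2 = 14·45 + 4 = 634, q_2 = 14·11 + 1 = 155 → 634/155
APPEND 15: p_3 = 15·634 + 45 = 9555, q_3 = 15·155 + 11 = 2336 → 9555/2336
APPEND 39: p_4 = 39·9555 + 634 = 373279, q_4 = 39·2336 + 155 = 91259 → 373279/91259
APPEND 40: p_5 = 40·373279 + 9555 = 14940715, q_5 = 40·91259 + 2336 = 3652696 → 14940715/3652696
APPEND 32: p_6 = 32·14940715 + 373279 = 478476159, q_6 = 32·3652696 + 91259 = 116977531 → 478476159/116977531
APPEND 13: p_7 = 13·478476159 + 14940715 = 6235130782, q_7 = 13·116977531 + 3652696 = 1524360599 → 6235130782/1524360599
APPEND 38: p_8 = 38·6235130782 + 478476159 = 237413445875, q_8 = 38·1524360599 + 116977531 = 58042680293 → 237413445875/58042680293
APPEND 45: p_9 = 45·237413445875 + 6235130782 = 10689840195157, q_9 = 45·58042680293 + 1524360599 = 2613444973784 → 10689840195157/2613444973784
APPEND 10: p_10 = 10·10689840195157 + 237413445875 = 107135815397445, q_10 = 10·2613444973784 + 58042680293 = 26192492418133 → 107135815397445/26192492418133
APPEND 35: p_11 = 35·107135815397445 + 10689840195157 = 3760443379105732, q_11 = 35·26192492418133 + 2613444973784 = 919350679608439 → 3760443379105732/919350679608439
APPEND 18: p_12 = 18·3760443379105732 + 107135815397445 = 67795116639300621, q_12 = 18·919350679608439 + 26192492418133 = 16574504725370035 → 67795116639300621/16574504725370035
APPEND 46: p_13 = 46·67795116639300621 + 3760443379105732 = 3122335808786934298, q_13 = 46·16574504725370035 + 919350679608439 = 763346568046630049 → 3122335808786934298/763346568046630049
APPEND 14: p_14 = 14·3122335808786934298 + 67795116639300621 = 43780496439656380793, q_14 = 14·763346568046630049 + 16574504725370035 = 10703426457378190721 → 43780496439656380793/10703426457378190721
APPEND 46: p_15 = 46·43780496439656380793 + 3122335808786934298 = 2017025172032980450776, q_15 = 46·10703426457378190721 + 763346568046630049 = 493120963607443403215 → 2017025172032980450776/493120963607443403215
APPEND 17: p_16 = 17·2017025172032980450776 + 43780496439656380793 = 34333208421000324043985, q_16 = 17·493120963607443403215 + 10703426457378190721 = 8393759807783916045376 → 34333208421000324043985/8393759807783916045376
APPEND 36: p_17 = 36·34333208421000324043985 + 2017025172032980450776 = 1238012528328044646034236, q_17 = 36·8393759807783916045376 + 493120963607443403215 = 302668474043828421036751 → 1238012528328044646034236/302668474043828421036751

45/11
634/155
9555/2336
373279/91259
478476159/116977531
6235130782/1524360599
237413445875/58042680293
10689840195157/2613444973784
67795116639300621/16574504725370035
3122335808786934298/763346568046630049
43780496439656380793/10703426457378190721
2017025172032980450776/493120963607443403215
1238012528328044646034236/302668474043828421036751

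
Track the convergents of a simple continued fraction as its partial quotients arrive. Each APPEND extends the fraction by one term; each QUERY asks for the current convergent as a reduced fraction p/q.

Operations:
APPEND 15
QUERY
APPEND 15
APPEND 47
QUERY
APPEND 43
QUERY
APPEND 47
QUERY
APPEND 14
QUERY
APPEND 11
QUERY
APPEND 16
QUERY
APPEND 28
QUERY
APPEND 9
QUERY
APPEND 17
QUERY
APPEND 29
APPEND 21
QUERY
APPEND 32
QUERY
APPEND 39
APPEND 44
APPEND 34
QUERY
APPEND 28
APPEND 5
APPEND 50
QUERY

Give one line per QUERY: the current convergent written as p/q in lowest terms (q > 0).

15/1
10637/706
457617/30373
21518636/1428237
301718521/20025691
3340422367/221710838
53748476393/3567399099
1508297761371/100108885610
13628428328732/904547369589
233191579349815/15477414168623
142533060398290522/9460218137621399
4567834116974770071/303176729962144424
267052537602731384149041/17724836980750610051111
1892168021053142041460625823/125587159794183525328472222

APPEND 15: p_0 = 15·1 + 0 = 15, q_0 = 15·0 + 1 = 1 → 15/1
APPEND 15: p_1 = 15·15 + 1 = 226, q_1 = 15·1 + 0 = 15 → 226/15
APPEND 47: p_2 = 47·226 + 15 = 10637, q_2 = 47·15 + 1 = 706 → 10637/706
APPEND 43: p_3 = 43·10637 + 226 = 457617, q_3 = 43·706 + 15 = 30373 → 457617/30373
APPEND 47: p_4 = 47·457617 + 10637 = 21518636, q_4 = 47·30373 + 706 = 1428237 → 21518636/1428237
APPEND 14: p_5 = 14·21518636 + 457617 = 301718521, q_5 = 14·1428237 + 30373 = 20025691 → 301718521/20025691
APPEND 11: p_6 = 11·301718521 + 21518636 = 3340422367, q_6 = 11·20025691 + 1428237 = 221710838 → 3340422367/221710838
APPEND 16: p_7 = 16·3340422367 + 301718521 = 53748476393, q_7 = 16·221710838 + 20025691 = 3567399099 → 53748476393/3567399099
APPEND 28: p_8 = 28·53748476393 + 3340422367 = 1508297761371, q_8 = 28·3567399099 + 221710838 = 100108885610 → 1508297761371/100108885610
APPEND 9: p_9 = 9·1508297761371 + 53748476393 = 13628428328732, q_9 = 9·100108885610 + 3567399099 = 904547369589 → 13628428328732/904547369589
APPEND 17: p_10 = 17·13628428328732 + 1508297761371 = 233191579349815, q_10 = 17·904547369589 + 100108885610 = 15477414168623 → 233191579349815/15477414168623
APPEND 29: p_11 = 29·233191579349815 + 13628428328732 = 6776184229473367, q_11 = 29·15477414168623 + 904547369589 = 449749558259656 → 6776184229473367/449749558259656
APPEND 21: p_12 = 21·6776184229473367 + 233191579349815 = 142533060398290522, q_12 = 21·449749558259656 + 15477414168623 = 9460218137621399 → 142533060398290522/9460218137621399
APPEND 32: p_13 = 32·142533060398290522 + 6776184229473367 = 4567834116974770071, q_13 = 32·9460218137621399 + 449749558259656 = 303176729962144424 → 4567834116974770071/303176729962144424
APPEND 39: p_14 = 39·4567834116974770071 + 142533060398290522 = 178288063622414323291, q_14 = 39·303176729962144424 + 9460218137621399 = 11833352686661253935 → 178288063622414323291/11833352686661253935
APPEND 44: p_15 = 44·178288063622414323291 + 4567834116974770071 = 7849242633503204994875, q_15 = 44·11833352686661253935 + 303176729962144424 = 520970694943057317564 → 7849242633503204994875/520970694943057317564
APPEND 34: p_16 = 34·7849242633503204994875 + 178288063622414323291 = 267052537602731384149041, q_16 = 34·520970694943057317564 + 11833352686661253935 = 17724836980750610051111 → 267052537602731384149041/17724836980750610051111
APPEND 28: p_17 = 28·267052537602731384149041 + 7849242633503204994875 = 7485320295509981961168023, q_17 = 28·17724836980750610051111 + 520970694943057317564 = 496816406155960138748672 → 7485320295509981961168023/496816406155960138748672
APPEND 5: p_18 = 5·7485320295509981961168023 + 267052537602731384149041 = 37693654015152641189989156, q_18 = 5·496816406155960138748672 + 17724836980750610051111 = 2501806867760551303794471 → 37693654015152641189989156/2501806867760551303794471
APPEND 50: p_19 = 50·37693654015152641189989156 + 7485320295509981961168023 = 1892168021053142041460625823, q_19 = 50·2501806867760551303794471 + 496816406155960138748672 = 125587159794183525328472222 → 1892168021053142041460625823/125587159794183525328472222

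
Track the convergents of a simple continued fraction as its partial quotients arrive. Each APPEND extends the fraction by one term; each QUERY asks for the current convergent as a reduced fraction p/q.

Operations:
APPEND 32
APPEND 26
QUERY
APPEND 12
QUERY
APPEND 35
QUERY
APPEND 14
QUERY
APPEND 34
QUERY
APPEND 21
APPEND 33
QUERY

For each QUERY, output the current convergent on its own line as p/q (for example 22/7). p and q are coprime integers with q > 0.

APPEND 32: p_0 = 32·1 + 0 = 32, q_0 = 32·0 + 1 = 1 → 32/1
APPEND 26: p_1 = 26·32 + 1 = 833, q_1 = 26·1 + 0 = 26 → 833/26
APPEND 12: p_2 = 12·833 + 32 = 10028, q_2 = 12·26 + 1 = 313 → 10028/313
APPEND 35: p_3 = 35·10028 + 833 = 351813, q_3 = 35·313 + 26 = 10981 → 351813/10981
APPEND 14: p_4 = 14·351813 + 10028 = 4935410, q_4 = 14·10981 + 313 = 154047 → 4935410/154047
APPEND 34: p_5 = 34·4935410 + 351813 = 168155753, q_5 = 34·154047 + 10981 = 5248579 → 168155753/5248579
APPEND 21: p_6 = 21·168155753 + 4935410 = 3536206223, q_6 = 21·5248579 + 154047 = 110374206 → 3536206223/110374206
APPEND 33: p_7 = 33·3536206223 + 168155753 = 116862961112, q_7 = 33·110374206 + 5248579 = 3647597377 → 116862961112/3647597377

833/26
10028/313
351813/10981
4935410/154047
168155753/5248579
116862961112/3647597377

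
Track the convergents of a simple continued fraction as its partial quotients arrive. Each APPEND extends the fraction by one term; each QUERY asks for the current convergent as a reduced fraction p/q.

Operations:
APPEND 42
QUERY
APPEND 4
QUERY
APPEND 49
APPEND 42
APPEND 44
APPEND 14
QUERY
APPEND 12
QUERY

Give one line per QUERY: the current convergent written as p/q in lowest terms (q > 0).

APPEND 42: p_0 = 42·1 + 0 = 42, q_0 = 42·0 + 1 = 1 → 42/1
APPEND 4: p_1 = 4·42 + 1 = 169, q_1 = 4·1 + 0 = 4 → 169/4
APPEND 49: p_2 = 49·169 + 42 = 8323, q_2 = 49·4 + 1 = 197 → 8323/197
APPEND 42: p_3 = 42·8323 + 169 = 349735, q_3 = 42·197 + 4 = 8278 → 349735/8278
APPEND 44: p_4 = 44·349735 + 8323 = 15396663, q_4 = 44·8278 + 197 = 364429 → 15396663/364429
APPEND 14: p_5 = 14·15396663 + 349735 = 215903017, q_5 = 14·364429 + 8278 = 5110284 → 215903017/5110284
APPEND 12: p_6 = 12·215903017 + 15396663 = 2606232867, q_6 = 12·5110284 + 364429 = 61687837 → 2606232867/61687837

42/1
169/4
215903017/5110284
2606232867/61687837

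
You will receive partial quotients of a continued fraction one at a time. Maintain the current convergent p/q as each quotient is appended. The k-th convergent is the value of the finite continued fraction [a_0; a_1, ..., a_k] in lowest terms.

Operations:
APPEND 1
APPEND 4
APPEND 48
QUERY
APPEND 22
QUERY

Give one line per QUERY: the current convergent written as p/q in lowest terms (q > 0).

241/193
5307/4250

APPEND 1: p_0 = 1·1 + 0 = 1, q_0 = 1·0 + 1 = 1 → 1/1
APPEND 4: p_1 = 4·1 + 1 = 5, q_1 = 4·1 + 0 = 4 → 5/4
APPEND 48: p_2 = 48·5 + 1 = 241, q_2 = 48·4 + 1 = 193 → 241/193
APPEND 22: p_3 = 22·241 + 5 = 5307, q_3 = 22·193 + 4 = 4250 → 5307/4250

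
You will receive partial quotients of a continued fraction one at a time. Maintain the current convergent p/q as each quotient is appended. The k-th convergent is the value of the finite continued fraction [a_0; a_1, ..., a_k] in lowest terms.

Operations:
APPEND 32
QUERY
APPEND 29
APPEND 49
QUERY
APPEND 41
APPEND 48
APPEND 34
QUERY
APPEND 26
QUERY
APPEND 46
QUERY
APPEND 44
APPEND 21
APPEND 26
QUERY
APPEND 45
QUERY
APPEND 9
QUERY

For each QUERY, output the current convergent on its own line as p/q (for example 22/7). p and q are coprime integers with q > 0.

APPEND 32: p_0 = 32·1 + 0 = 32, q_0 = 32·0 + 1 = 1 → 32/1
APPEND 29: p_1 = 29·32 + 1 = 929, q_1 = 29·1 + 0 = 29 → 929/29
APPEND 49: p_2 = 49·929 + 32 = 45553, q_2 = 49·29 + 1 = 1422 → 45553/1422
APPEND 41: p_3 = 41·45553 + 929 = 1868602, q_3 = 41·1422 + 29 = 58331 → 1868602/58331
APPEND 48: p_4 = 48·1868602 + 45553 = 89738449, q_4 = 48·58331 + 1422 = 2801310 → 89738449/2801310
APPEND 34: p_5 = 34·89738449 + 1868602 = 3052975868, q_5 = 34·2801310 + 58331 = 95302871 → 3052975868/95302871
APPEND 26: p_6 = 26·3052975868 + 89738449 = 79467111017, q_6 = 26·95302871 + 2801310 = 2480675956 → 79467111017/2480675956
APPEND 46: p_7 = 46·79467111017 + 3052975868 = 3658540082650, q_7 = 46·2480675956 + 95302871 = 114206396847 → 3658540082650/114206396847
APPEND 44: p_8 = 44·3658540082650 + 79467111017 = 161055230747617, q_8 = 44·114206396847 + 2480675956 = 5027562137224 → 161055230747617/5027562137224
APPEND 21: p_9 = 21·161055230747617 + 3658540082650 = 3385818385782607, q_9 = 21·5027562137224 + 114206396847 = 105693011278551 → 3385818385782607/105693011278551
APPEND 26: p_10 = 26·3385818385782607 + 161055230747617 = 88192333261095399, q_10 = 26·105693011278551 + 5027562137224 = 2753045855379550 → 88192333261095399/2753045855379550
APPEND 45: p_11 = 45·88192333261095399 + 3385818385782607 = 3972040815135075562, q_11 = 45·2753045855379550 + 105693011278551 = 123992756503358301 → 3972040815135075562/123992756503358301
APPEND 9: p_12 = 9·3972040815135075562 + 88192333261095399 = 35836559669476775457, q_12 = 9·123992756503358301 + 2753045855379550 = 1118687854385604259 → 35836559669476775457/1118687854385604259

32/1
45553/1422
3052975868/95302871
79467111017/2480675956
3658540082650/114206396847
88192333261095399/2753045855379550
3972040815135075562/123992756503358301
35836559669476775457/1118687854385604259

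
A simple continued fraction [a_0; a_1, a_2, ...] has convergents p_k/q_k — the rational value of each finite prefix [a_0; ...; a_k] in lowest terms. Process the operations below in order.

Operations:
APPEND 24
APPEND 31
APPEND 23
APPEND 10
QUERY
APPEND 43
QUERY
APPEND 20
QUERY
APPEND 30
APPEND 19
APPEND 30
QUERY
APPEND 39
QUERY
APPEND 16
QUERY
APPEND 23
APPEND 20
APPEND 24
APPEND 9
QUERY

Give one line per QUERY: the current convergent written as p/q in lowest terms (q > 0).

APPEND 24: p_0 = 24·1 + 0 = 24, q_0 = 24·0 + 1 = 1 → 24/1
APPEND 31: p_1 = 31·24 + 1 = 745, q_1 = 31·1 + 0 = 31 → 745/31
APPEND 23: p_2 = 23·745 + 24 = 17159, q_2 = 23·31 + 1 = 714 → 17159/714
APPEND 10: p_3 = 10·17159 + 745 = 172335, q_3 = 10·714 + 31 = 7171 → 172335/7171
APPEND 43: p_4 = 43·172335 + 17159 = 7427564, q_4 = 43·7171 + 714 = 309067 → 7427564/309067
APPEND 20: p_5 = 20·7427564 + 172335 = 148723615, q_5 = 20·309067 + 7171 = 6188511 → 148723615/6188511
APPEND 30: p_6 = 30·148723615 + 7427564 = 4469136014, q_6 = 30·6188511 + 309067 = 185964397 → 4469136014/185964397
APPEND 19: p_7 = 19·4469136014 + 148723615 = 85062307881, q_7 = 19·185964397 + 6188511 = 3539512054 → 85062307881/3539512054
APPEND 30: p_8 = 30·85062307881 + 4469136014 = 2556338372444, q_8 = 30·3539512054 + 185964397 = 106371326017 → 2556338372444/106371326017
APPEND 39: p_9 = 39·2556338372444 + 85062307881 = 99782258833197, q_9 = 39·106371326017 + 3539512054 = 4152021226717 → 99782258833197/4152021226717
APPEND 16: p_10 = 16·99782258833197 + 2556338372444 = 1599072479703596, q_10 = 16·4152021226717 + 106371326017 = 66538710953489 → 1599072479703596/66538710953489
APPEND 23: p_11 = 23·1599072479703596 + 99782258833197 = 36878449292015905, q_11 = 23·66538710953489 + 4152021226717 = 1534542373156964 → 36878449292015905/1534542373156964
APPEND 20: p_12 = 20·36878449292015905 + 1599072479703596 = 739168058320021696, q_12 = 20·1534542373156964 + 66538710953489 = 30757386174092769 → 739168058320021696/30757386174092769
APPEND 24: p_13 = 24·739168058320021696 + 36878449292015905 = 17776911848972536609, q_13 = 24·30757386174092769 + 1534542373156964 = 739711810551383420 → 17776911848972536609/739711810551383420
APPEND 9: p_14 = 9·17776911848972536609 + 739168058320021696 = 160731374699072851177, q_14 = 9·739711810551383420 + 30757386174092769 = 6688163681136543549 → 160731374699072851177/6688163681136543549

172335/7171
7427564/309067
148723615/6188511
2556338372444/106371326017
99782258833197/4152021226717
1599072479703596/66538710953489
160731374699072851177/6688163681136543549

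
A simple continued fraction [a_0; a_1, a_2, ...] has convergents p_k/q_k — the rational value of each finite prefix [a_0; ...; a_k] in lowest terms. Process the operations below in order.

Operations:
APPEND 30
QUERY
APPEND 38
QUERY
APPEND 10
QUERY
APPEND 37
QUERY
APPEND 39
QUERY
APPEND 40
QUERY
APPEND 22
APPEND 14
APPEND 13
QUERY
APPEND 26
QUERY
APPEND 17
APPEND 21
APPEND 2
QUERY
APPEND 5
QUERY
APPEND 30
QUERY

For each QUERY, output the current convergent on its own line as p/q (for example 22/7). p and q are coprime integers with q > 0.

APPEND 30: p_0 = 30·1 + 0 = 30, q_0 = 30·0 + 1 = 1 → 30/1
APPEND 38: p_1 = 38·30 + 1 = 1141, q_1 = 38·1 + 0 = 38 → 1141/38
APPEND 10: p_2 = 10·1141 + 30 = 11440, q_2 = 10·38 + 1 = 381 → 11440/381
APPEND 37: p_3 = 37·11440 + 1141 = 424421, q_3 = 37·381 + 38 = 14135 → 424421/14135
APPEND 39: p_4 = 39·424421 + 11440 = 16563859, q_4 = 39·14135 + 381 = 551646 → 16563859/551646
APPEND 40: p_5 = 40·16563859 + 424421 = 662978781, q_5 = 40·551646 + 14135 = 22079975 → 662978781/22079975
APPEND 22: p_6 = 22·662978781 + 16563859 = 14602097041, q_6 = 22·22079975 + 551646 = 486311096 → 14602097041/486311096
APPEND 14: p_7 = 14·14602097041 + 662978781 = 205092337355, q_7 = 14·486311096 + 22079975 = 6830435319 → 205092337355/6830435319
APPEND 13: p_8 = 13·205092337355 + 14602097041 = 2680802482656, q_8 = 13·6830435319 + 486311096 = 89281970243 → 2680802482656/89281970243
APPEND 26: p_9 = 26·2680802482656 + 205092337355 = 69905956886411, q_9 = 26·89281970243 + 6830435319 = 2328161661637 → 69905956886411/2328161661637
APPEND 17: p_10 = 17·69905956886411 + 2680802482656 = 1191082069551643, q_10 = 17·2328161661637 + 89281970243 = 39668030218072 → 1191082069551643/39668030218072
APPEND 21: p_11 = 21·1191082069551643 + 69905956886411 = 25082629417470914, q_11 = 21·39668030218072 + 2328161661637 = 835356796241149 → 25082629417470914/835356796241149
APPEND 2: p_12 = 2·25082629417470914 + 1191082069551643 = 51356340904493471, q_12 = 2·835356796241149 + 39668030218072 = 1710381622700370 → 51356340904493471/1710381622700370
APPEND 5: p_13 = 5·51356340904493471 + 25082629417470914 = 281864333939938269, q_13 = 5·1710381622700370 + 835356796241149 = 9387264909742999 → 281864333939938269/9387264909742999
APPEND 30: p_14 = 30·281864333939938269 + 51356340904493471 = 8507286359102641541, q_14 = 30·9387264909742999 + 1710381622700370 = 283328328914990340 → 8507286359102641541/283328328914990340

30/1
1141/38
11440/381
424421/14135
16563859/551646
662978781/22079975
2680802482656/89281970243
69905956886411/2328161661637
51356340904493471/1710381622700370
281864333939938269/9387264909742999
8507286359102641541/283328328914990340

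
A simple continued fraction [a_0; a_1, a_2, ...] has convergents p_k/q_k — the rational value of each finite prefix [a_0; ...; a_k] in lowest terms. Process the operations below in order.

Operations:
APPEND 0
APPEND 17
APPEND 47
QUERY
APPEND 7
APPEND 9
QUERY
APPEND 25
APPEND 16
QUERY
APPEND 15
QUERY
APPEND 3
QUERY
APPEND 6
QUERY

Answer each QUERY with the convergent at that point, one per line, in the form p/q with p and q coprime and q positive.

APPEND 0: p_0 = 0·1 + 0 = 0, q_0 = 0·0 + 1 = 1 → 0/1
APPEND 17: p_1 = 17·0 + 1 = 1, q_1 = 17·1 + 0 = 17 → 1/17
APPEND 47: p_2 = 47·1 + 0 = 47, q_2 = 47·17 + 1 = 800 → 47/800
APPEND 7: p_3 = 7·47 + 1 = 330, q_3 = 7·800 + 17 = 5617 → 330/5617
APPEND 9: p_4 = 9·330 + 47 = 3017, q_4 = 9·5617 + 800 = 51353 → 3017/51353
APPEND 25: p_5 = 25·3017 + 330 = 75755, q_5 = 25·51353 + 5617 = 1289442 → 75755/1289442
APPEND 16: p_6 = 16·75755 + 3017 = 1215097, q_6 = 16·1289442 + 51353 = 20682425 → 1215097/20682425
APPEND 15: p_7 = 15·1215097 + 75755 = 18302210, q_7 = 15·20682425 + 1289442 = 311525817 → 18302210/311525817
APPEND 3: p_8 = 3·18302210 + 1215097 = 56121727, q_8 = 3·311525817 + 20682425 = 955259876 → 56121727/955259876
APPEND 6: p_9 = 6·56121727 + 18302210 = 355032572, q_9 = 6·955259876 + 311525817 = 6043085073 → 355032572/6043085073

47/800
3017/51353
1215097/20682425
18302210/311525817
56121727/955259876
355032572/6043085073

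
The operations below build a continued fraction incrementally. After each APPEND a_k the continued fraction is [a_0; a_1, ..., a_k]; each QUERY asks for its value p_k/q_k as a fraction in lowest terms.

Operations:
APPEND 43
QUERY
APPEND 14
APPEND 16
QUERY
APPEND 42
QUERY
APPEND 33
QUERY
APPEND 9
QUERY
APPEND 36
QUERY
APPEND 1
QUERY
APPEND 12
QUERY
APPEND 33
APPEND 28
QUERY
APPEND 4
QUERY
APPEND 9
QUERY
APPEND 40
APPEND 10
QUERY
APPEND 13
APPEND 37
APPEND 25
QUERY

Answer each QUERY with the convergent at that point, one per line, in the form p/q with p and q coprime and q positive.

APPEND 43: p_0 = 43·1 + 0 = 43, q_0 = 43·0 + 1 = 1 → 43/1
APPEND 14: p_1 = 14·43 + 1 = 603, q_1 = 14·1 + 0 = 14 → 603/14
APPEND 16: p_2 = 16·603 + 43 = 9691, q_2 = 16·14 + 1 = 225 → 9691/225
APPEND 42: p_3 = 42·9691 + 603 = 407625, q_3 = 42·225 + 14 = 9464 → 407625/9464
APPEND 33: p_4 = 33·407625 + 9691 = 13461316, q_4 = 33·9464 + 225 = 312537 → 13461316/312537
APPEND 9: p_5 = 9·13461316 + 407625 = 121559469, q_5 = 9·312537 + 9464 = 2822297 → 121559469/2822297
APPEND 36: p_6 = 36·121559469 + 13461316 = 4389602200, q_6 = 36·2822297 + 312537 = 101915229 → 4389602200/101915229
APPEND 1: p_7 = 1·4389602200 + 121559469 = 4511161669, q_7 = 1·101915229 + 2822297 = 104737526 → 4511161669/104737526
APPEND 12: p_8 = 12·4511161669 + 4389602200 = 58523542228, q_8 = 12·104737526 + 101915229 = 1358765541 → 58523542228/1358765541
APPEND 33: p_9 = 33·58523542228 + 4511161669 = 1935788055193, q_9 = 33·1358765541 + 104737526 = 44944000379 → 1935788055193/44944000379
APPEND 28: p_10 = 28·1935788055193 + 58523542228 = 54260589087632, q_10 = 28·44944000379 + 1358765541 = 1259790776153 → 54260589087632/1259790776153
APPEND 4: p_11 = 4·54260589087632 + 1935788055193 = 218978144405721, q_11 = 4·1259790776153 + 44944000379 = 5084107104991 → 218978144405721/5084107104991
APPEND 9: p_12 = 9·218978144405721 + 54260589087632 = 2025063888739121, q_12 = 9·5084107104991 + 1259790776153 = 47016754721072 → 2025063888739121/47016754721072
APPEND 40: p_13 = 40·2025063888739121 + 218978144405721 = 81221533693970561, q_13 = 40·47016754721072 + 5084107104991 = 1885754295947871 → 81221533693970561/1885754295947871
APPEND 10: p_14 = 10·81221533693970561 + 2025063888739121 = 814240400828444731, q_14 = 10·1885754295947871 + 47016754721072 = 18904559714199782 → 814240400828444731/18904559714199782
APPEND 13: p_15 = 13·814240400828444731 + 81221533693970561 = 10666346744463752064, q_15 = 13·18904559714199782 + 1885754295947871 = 247645030580545037 → 10666346744463752064/247645030580545037
APPEND 37: p_16 = 37·10666346744463752064 + 814240400828444731 = 395469069945987271099, q_16 = 37·247645030580545037 + 18904559714199782 = 9181770691194366151 → 395469069945987271099/9181770691194366151
APPEND 25: p_17 = 25·395469069945987271099 + 10666346744463752064 = 9897393095394145529539, q_17 = 25·9181770691194366151 + 247645030580545037 = 229791912310439698812 → 9897393095394145529539/229791912310439698812

43/1
9691/225
407625/9464
13461316/312537
121559469/2822297
4389602200/101915229
4511161669/104737526
58523542228/1358765541
54260589087632/1259790776153
218978144405721/5084107104991
2025063888739121/47016754721072
814240400828444731/18904559714199782
9897393095394145529539/229791912310439698812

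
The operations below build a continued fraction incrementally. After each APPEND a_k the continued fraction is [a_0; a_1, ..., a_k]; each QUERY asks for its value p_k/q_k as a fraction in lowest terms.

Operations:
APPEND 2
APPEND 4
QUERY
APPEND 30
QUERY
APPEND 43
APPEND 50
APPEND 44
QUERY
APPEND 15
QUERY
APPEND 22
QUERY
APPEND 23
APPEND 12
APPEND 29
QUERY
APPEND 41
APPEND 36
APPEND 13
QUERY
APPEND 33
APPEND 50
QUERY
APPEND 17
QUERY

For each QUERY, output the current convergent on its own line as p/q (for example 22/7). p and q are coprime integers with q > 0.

APPEND 2: p_0 = 2·1 + 0 = 2, q_0 = 2·0 + 1 = 1 → 2/1
APPEND 4: p_1 = 4·2 + 1 = 9, q_1 = 4·1 + 0 = 4 → 9/4
APPEND 30: p_2 = 30·9 + 2 = 272, q_2 = 30·4 + 1 = 121 → 272/121
APPEND 43: p_3 = 43·272 + 9 = 11705, q_3 = 43·121 + 4 = 5207 → 11705/5207
APPEND 50: p_4 = 50·11705 + 272 = 585522, q_4 = 50·5207 + 121 = 260471 → 585522/260471
APPEND 44: p_5 = 44·585522 + 11705 = 25774673, q_5 = 44·260471 + 5207 = 11465931 → 25774673/11465931
APPEND 15: p_6 = 15·25774673 + 585522 = 387205617, q_6 = 15·11465931 + 260471 = 172249436 → 387205617/172249436
APPEND 22: p_7 = 22·387205617 + 25774673 = 8544298247, q_7 = 22·172249436 + 11465931 = 3800953523 → 8544298247/3800953523
APPEND 23: p_8 = 23·8544298247 + 387205617 = 196906065298, q_8 = 23·3800953523 + 172249436 = 87594180465 → 196906065298/87594180465
APPEND 12: p_9 = 12·196906065298 + 8544298247 = 2371417081823, q_9 = 12·87594180465 + 3800953523 = 1054931119103 → 2371417081823/1054931119103
APPEND 29: p_10 = 29·2371417081823 + 196906065298 = 68968001438165, q_10 = 29·1054931119103 + 87594180465 = 30680596634452 → 68968001438165/30680596634452
APPEND 41: p_11 = 41·68968001438165 + 2371417081823 = 2830059476046588, q_11 = 41·30680596634452 + 1054931119103 = 1258959393131635 → 2830059476046588/1258959393131635
APPEND 36: p_12 = 36·2830059476046588 + 68968001438165 = 101951109139115333, q_12 = 36·1258959393131635 + 30680596634452 = 45353218749373312 → 101951109139115333/45353218749373312
APPEND 13: p_13 = 13·101951109139115333 + 2830059476046588 = 1328194478284545917, q_13 = 13·45353218749373312 + 1258959393131635 = 590850803134984691 → 1328194478284545917/590850803134984691
APPEND 33: p_14 = 33·1328194478284545917 + 101951109139115333 = 43932368892529130594, q_14 = 33·590850803134984691 + 45353218749373312 = 19543429722203868115 → 43932368892529130594/19543429722203868115
APPEND 50: p_15 = 50·43932368892529130594 + 1328194478284545917 = 2197946639104741075617, q_15 = 50·19543429722203868115 + 590850803134984691 = 977762336913328390441 → 2197946639104741075617/977762336913328390441
APPEND 17: p_16 = 17·2197946639104741075617 + 43932368892529130594 = 37409025233673127416083, q_16 = 17·977762336913328390441 + 19543429722203868115 = 16641503157248786505612 → 37409025233673127416083/16641503157248786505612

9/4
272/121
25774673/11465931
387205617/172249436
8544298247/3800953523
68968001438165/30680596634452
1328194478284545917/590850803134984691
2197946639104741075617/977762336913328390441
37409025233673127416083/16641503157248786505612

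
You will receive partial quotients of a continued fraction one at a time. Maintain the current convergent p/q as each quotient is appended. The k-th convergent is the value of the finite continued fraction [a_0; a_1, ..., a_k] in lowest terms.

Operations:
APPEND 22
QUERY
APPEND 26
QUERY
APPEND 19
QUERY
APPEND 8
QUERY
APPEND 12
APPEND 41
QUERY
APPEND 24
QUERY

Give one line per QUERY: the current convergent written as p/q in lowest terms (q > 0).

22/1
573/26
10909/495
87845/3986
43754854/1985393
1051181545/47697759

APPEND 22: p_0 = 22·1 + 0 = 22, q_0 = 22·0 + 1 = 1 → 22/1
APPEND 26: p_1 = 26·22 + 1 = 573, q_1 = 26·1 + 0 = 26 → 573/26
APPEND 19: p_2 = 19·573 + 22 = 10909, q_2 = 19·26 + 1 = 495 → 10909/495
APPEND 8: p_3 = 8·10909 + 573 = 87845, q_3 = 8·495 + 26 = 3986 → 87845/3986
APPEND 12: p_4 = 12·87845 + 10909 = 1065049, q_4 = 12·3986 + 495 = 48327 → 1065049/48327
APPEND 41: p_5 = 41·1065049 + 87845 = 43754854, q_5 = 41·48327 + 3986 = 1985393 → 43754854/1985393
APPEND 24: p_6 = 24·43754854 + 1065049 = 1051181545, q_6 = 24·1985393 + 48327 = 47697759 → 1051181545/47697759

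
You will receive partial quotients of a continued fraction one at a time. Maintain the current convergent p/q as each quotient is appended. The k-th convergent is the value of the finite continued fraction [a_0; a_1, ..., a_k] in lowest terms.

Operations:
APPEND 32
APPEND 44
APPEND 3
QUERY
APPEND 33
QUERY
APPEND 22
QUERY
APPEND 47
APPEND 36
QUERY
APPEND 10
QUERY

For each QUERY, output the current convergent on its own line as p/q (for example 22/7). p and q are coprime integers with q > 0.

4259/133
141956/4433
3127291/97659
5299614079/165496275
53143265423/1659557156

APPEND 32: p_0 = 32·1 + 0 = 32, q_0 = 32·0 + 1 = 1 → 32/1
APPEND 44: p_1 = 44·32 + 1 = 1409, q_1 = 44·1 + 0 = 44 → 1409/44
APPEND 3: p_2 = 3·1409 + 32 = 4259, q_2 = 3·44 + 1 = 133 → 4259/133
APPEND 33: p_3 = 33·4259 + 1409 = 141956, q_3 = 33·133 + 44 = 4433 → 141956/4433
APPEND 22: p_4 = 22·141956 + 4259 = 3127291, q_4 = 22·4433 + 133 = 97659 → 3127291/97659
APPEND 47: p_5 = 47·3127291 + 141956 = 147124633, q_5 = 47·97659 + 4433 = 4594406 → 147124633/4594406
APPEND 36: p_6 = 36·147124633 + 3127291 = 5299614079, q_6 = 36·4594406 + 97659 = 165496275 → 5299614079/165496275
APPEND 10: p_7 = 10·5299614079 + 147124633 = 53143265423, q_7 = 10·165496275 + 4594406 = 1659557156 → 53143265423/1659557156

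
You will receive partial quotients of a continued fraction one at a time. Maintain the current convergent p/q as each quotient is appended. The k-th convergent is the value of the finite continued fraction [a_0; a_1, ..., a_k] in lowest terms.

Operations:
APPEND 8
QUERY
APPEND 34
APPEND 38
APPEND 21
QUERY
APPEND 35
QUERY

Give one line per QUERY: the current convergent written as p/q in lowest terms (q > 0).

8/1
218295/27187
7650707/952838

APPEND 8: p_0 = 8·1 + 0 = 8, q_0 = 8·0 + 1 = 1 → 8/1
APPEND 34: p_1 = 34·8 + 1 = 273, q_1 = 34·1 + 0 = 34 → 273/34
APPEND 38: p_2 = 38·273 + 8 = 10382, q_2 = 38·34 + 1 = 1293 → 10382/1293
APPEND 21: p_3 = 21·10382 + 273 = 218295, q_3 = 21·1293 + 34 = 27187 → 218295/27187
APPEND 35: p_4 = 35·218295 + 10382 = 7650707, q_4 = 35·27187 + 1293 = 952838 → 7650707/952838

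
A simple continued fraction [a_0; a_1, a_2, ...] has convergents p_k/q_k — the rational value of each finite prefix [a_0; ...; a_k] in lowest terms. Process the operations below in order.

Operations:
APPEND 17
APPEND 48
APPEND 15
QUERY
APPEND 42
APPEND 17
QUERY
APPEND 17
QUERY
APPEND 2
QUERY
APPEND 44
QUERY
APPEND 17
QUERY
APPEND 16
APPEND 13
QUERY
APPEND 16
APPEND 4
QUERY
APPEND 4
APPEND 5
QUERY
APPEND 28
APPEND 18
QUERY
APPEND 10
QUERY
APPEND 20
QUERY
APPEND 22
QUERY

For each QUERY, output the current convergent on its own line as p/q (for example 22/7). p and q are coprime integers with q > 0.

APPEND 17: p_0 = 17·1 + 0 = 17, q_0 = 17·0 + 1 = 1 → 17/1
APPEND 48: p_1 = 48·17 + 1 = 817, q_1 = 48·1 + 0 = 48 → 817/48
APPEND 15: p_2 = 15·817 + 17 = 12272, q_2 = 15·48 + 1 = 721 → 12272/721
APPEND 42: p_3 = 42·12272 + 817 = 516241, q_3 = 42·721 + 48 = 30330 → 516241/30330
APPEND 17: p_4 = 17·516241 + 12272 = 8788369, q_4 = 17·30330 + 721 = 516331 → 8788369/516331
APPEND 17: p_5 = 17·8788369 + 516241 = 149918514, q_5 = 17·516331 + 30330 = 8807957 → 149918514/8807957
APPEND 2: p_6 = 2·149918514 + 8788369 = 308625397, q_6 = 2·8807957 + 516331 = 18132245 → 308625397/18132245
APPEND 44: p_7 = 44·308625397 + 149918514 = 13729435982, q_7 = 44·18132245 + 8807957 = 806626737 → 13729435982/806626737
APPEND 17: p_8 = 17·13729435982 + 308625397 = 233709037091, q_8 = 17·806626737 + 18132245 = 13730786774 → 233709037091/13730786774
APPEND 16: p_9 = 16·233709037091 + 13729435982 = 3753074029438, q_9 = 16·13730786774 + 806626737 = 220499215121 → 3753074029438/220499215121
APPEND 13: p_10 = 13·3753074029438 + 233709037091 = 49023671419785, q_10 = 13·220499215121 + 13730786774 = 2880220583347 → 49023671419785/2880220583347
APPEND 16: p_11 = 16·49023671419785 + 3753074029438 = 788131816745998, q_11 = 16·2880220583347 + 220499215121 = 46304028548673 → 788131816745998/46304028548673
APPEND 4: p_12 = 4·788131816745998 + 49023671419785 = 3201550938403777, q_12 = 4·46304028548673 + 2880220583347 = 188096334778039 → 3201550938403777/188096334778039
APPEND 4: p_13 = 4·3201550938403777 + 788131816745998 = 13594335570361106, q_13 = 4·188096334778039 + 46304028548673 = 798689367660829 → 13594335570361106/798689367660829
APPEND 5: p_14 = 5·13594335570361106 + 3201550938403777 = 71173228790209307, q_14 = 5·798689367660829 + 188096334778039 = 4181543173082184 → 71173228790209307/4181543173082184
APPEND 28: p_15 = 28·71173228790209307 + 13594335570361106 = 2006444741696221702, q_15 = 28·4181543173082184 + 798689367660829 = 117881898213961981 → 2006444741696221702/117881898213961981
APPEND 18: p_16 = 18·2006444741696221702 + 71173228790209307 = 36187178579322199943, q_16 = 18·117881898213961981 + 4181543173082184 = 2126055711024397842 → 36187178579322199943/2126055711024397842
APPEND 10: p_17 = 10·36187178579322199943 + 2006444741696221702 = 363878230534918221132, q_17 = 10·2126055711024397842 + 117881898213961981 = 21378439008457940401 → 363878230534918221132/21378439008457940401
APPEND 20: p_18 = 20·363878230534918221132 + 36187178579322199943 = 7313751789277686622583, q_18 = 20·21378439008457940401 + 2126055711024397842 = 429694835880183205862 → 7313751789277686622583/429694835880183205862
APPEND 22: p_19 = 22·7313751789277686622583 + 363878230534918221132 = 161266417594644023917958, q_19 = 22·429694835880183205862 + 21378439008457940401 = 9474664828372488469365 → 161266417594644023917958/9474664828372488469365

12272/721
8788369/516331
149918514/8807957
308625397/18132245
13729435982/806626737
233709037091/13730786774
49023671419785/2880220583347
3201550938403777/188096334778039
71173228790209307/4181543173082184
36187178579322199943/2126055711024397842
363878230534918221132/21378439008457940401
7313751789277686622583/429694835880183205862
161266417594644023917958/9474664828372488469365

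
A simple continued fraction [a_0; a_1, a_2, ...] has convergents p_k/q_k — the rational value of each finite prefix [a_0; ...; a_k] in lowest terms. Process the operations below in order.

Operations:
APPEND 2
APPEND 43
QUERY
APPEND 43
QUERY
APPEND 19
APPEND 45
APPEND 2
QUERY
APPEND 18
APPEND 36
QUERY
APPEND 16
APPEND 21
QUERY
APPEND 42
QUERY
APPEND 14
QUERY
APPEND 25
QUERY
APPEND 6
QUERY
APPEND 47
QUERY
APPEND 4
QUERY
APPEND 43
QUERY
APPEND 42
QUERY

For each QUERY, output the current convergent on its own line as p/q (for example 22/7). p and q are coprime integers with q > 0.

87/43
3743/1850
6487050/3206263
4325580678/2137943947
1460240159769/721732373788
61399415975969/30347026100517
861052063823335/425580097781026
21587701011559344/10669849470626167
130387258133179399/64444676921538028
6149788833270991097/3039569664782913483
24729542591217143787/12222723336053191960
1069520120255608173938/528616673115070167763
44944574593326760449183/22214122994169000238006

APPEND 2: p_0 = 2·1 + 0 = 2, q_0 = 2·0 + 1 = 1 → 2/1
APPEND 43: p_1 = 43·2 + 1 = 87, q_1 = 43·1 + 0 = 43 → 87/43
APPEND 43: p_2 = 43·87 + 2 = 3743, q_2 = 43·43 + 1 = 1850 → 3743/1850
APPEND 19: p_3 = 19·3743 + 87 = 71204, q_3 = 19·1850 + 43 = 35193 → 71204/35193
APPEND 45: p_4 = 45·71204 + 3743 = 3207923, q_4 = 45·35193 + 1850 = 1585535 → 3207923/1585535
APPEND 2: p_5 = 2·3207923 + 71204 = 6487050, q_5 = 2·1585535 + 35193 = 3206263 → 6487050/3206263
APPEND 18: p_6 = 18·6487050 + 3207923 = 119974823, q_6 = 18·3206263 + 1585535 = 59298269 → 119974823/59298269
APPEND 36: p_7 = 36·119974823 + 6487050 = 4325580678, q_7 = 36·59298269 + 3206263 = 2137943947 → 4325580678/2137943947
APPEND 16: p_8 = 16·4325580678 + 119974823 = 69329265671, q_8 = 16·2137943947 + 59298269 = 34266401421 → 69329265671/34266401421
APPEND 21: p_9 = 21·69329265671 + 4325580678 = 1460240159769, q_9 = 21·34266401421 + 2137943947 = 721732373788 → 1460240159769/721732373788
APPEND 42: p_10 = 42·1460240159769 + 69329265671 = 61399415975969, q_10 = 42·721732373788 + 34266401421 = 30347026100517 → 61399415975969/30347026100517
APPEND 14: p_11 = 14·61399415975969 + 1460240159769 = 861052063823335, q_11 = 14·30347026100517 + 721732373788 = 425580097781026 → 861052063823335/425580097781026
APPEND 25: p_12 = 25·861052063823335 + 61399415975969 = 21587701011559344, q_12 = 25·425580097781026 + 30347026100517 = 10669849470626167 → 21587701011559344/10669849470626167
APPEND 6: p_13 = 6·21587701011559344 + 861052063823335 = 130387258133179399, q_13 = 6·10669849470626167 + 425580097781026 = 64444676921538028 → 130387258133179399/64444676921538028
APPEND 47: p_14 = 47·130387258133179399 + 21587701011559344 = 6149788833270991097, q_14 = 47·64444676921538028 + 10669849470626167 = 3039569664782913483 → 6149788833270991097/3039569664782913483
APPEND 4: p_15 = 4·6149788833270991097 + 130387258133179399 = 24729542591217143787, q_15 = 4·3039569664782913483 + 64444676921538028 = 12222723336053191960 → 24729542591217143787/12222723336053191960
APPEND 43: p_16 = 43·24729542591217143787 + 6149788833270991097 = 1069520120255608173938, q_16 = 43·12222723336053191960 + 3039569664782913483 = 528616673115070167763 → 1069520120255608173938/528616673115070167763
APPEND 42: p_17 = 42·1069520120255608173938 + 24729542591217143787 = 44944574593326760449183, q_17 = 42·528616673115070167763 + 12222723336053191960 = 22214122994169000238006 → 44944574593326760449183/22214122994169000238006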